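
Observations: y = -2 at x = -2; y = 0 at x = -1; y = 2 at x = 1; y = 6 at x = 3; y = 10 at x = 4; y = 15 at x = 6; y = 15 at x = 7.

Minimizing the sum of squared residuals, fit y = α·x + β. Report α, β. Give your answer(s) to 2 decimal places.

Sums needed: Σx·x = 116, Σx = 18, Σ1 = 7.
Moment sums: Σx·y = 259, Σy = 46.
MᵀM·[α, β]ᵀ = Mᵀy becomes [[116, 18]; [18, 7]]·[α, β]ᵀ = [259, 46]ᵀ.
Δ = 116·7 − 18² = 488.
α = (259·7 − 18·46)/488 = 985/488; β = (116·46 − 18·259)/488 = 337/244.

α = 2.02, β = 1.38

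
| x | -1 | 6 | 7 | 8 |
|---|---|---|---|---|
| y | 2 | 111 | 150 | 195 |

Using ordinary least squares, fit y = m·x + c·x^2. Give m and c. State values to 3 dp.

Setting ∂/∂m … = 0 gives: 150·m + 1070·c = 3274;  1070·m + 7794·c = 23828.
det = 150·7794 − 1070² = 24200.
m = (3274·7794 − 1070·23828)/24200 = 5399/6050; c = (150·23828 − 1070·3274)/24200 = 3551/1210.

m = 0.892, c = 2.935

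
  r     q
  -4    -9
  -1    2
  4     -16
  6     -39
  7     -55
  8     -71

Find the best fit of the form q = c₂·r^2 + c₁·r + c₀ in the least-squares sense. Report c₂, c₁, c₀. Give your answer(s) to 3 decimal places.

Entries of AᵀA: Σr^2·r^2 = 8306, Σr^2·r = 1070, Σr^2 = 182, Σr·r = 182, Σr = 20, Σ1 = 6.
And Σr^2·q = -9041, Σr·q = -1217, Σq = -188.
Solving the 3×3 system (Gaussian elimination) gives c₂ = -27875/26641, c₁ = -48757/53282, c₀ = 92052/26641.

c₂ = -1.046, c₁ = -0.915, c₀ = 3.455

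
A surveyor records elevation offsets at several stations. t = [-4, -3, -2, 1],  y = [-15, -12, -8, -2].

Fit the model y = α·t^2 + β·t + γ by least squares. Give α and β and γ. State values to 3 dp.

α = -0.262, β = 1.859, γ = -3.564

The normal system MᵀM·[α, β, γ]ᵀ = Mᵀy is [[354, -98, 30]; [-98, 30, -8]; [30, -8, 4]]·[α, β, γ]ᵀ = [-382, 110, -37]ᵀ.
Solving the 3×3 system (Gaussian elimination) gives α = -95/362, β = 673/362, γ = -645/181.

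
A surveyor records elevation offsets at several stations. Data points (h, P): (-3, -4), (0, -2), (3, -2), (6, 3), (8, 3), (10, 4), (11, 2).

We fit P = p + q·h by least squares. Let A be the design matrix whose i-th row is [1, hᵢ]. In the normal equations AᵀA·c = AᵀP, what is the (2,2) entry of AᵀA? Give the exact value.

339

Row 2 ↔ basis h, column 2 ↔ basis h, so (AᵀA)_{2,2} = Σᵢ (h)·(h) = (-3)·(-3) + (0)·(0) + (3)·(3) + (6)·(6) + (8)·(8) + (10)·(10) + (11)·(11) = 339.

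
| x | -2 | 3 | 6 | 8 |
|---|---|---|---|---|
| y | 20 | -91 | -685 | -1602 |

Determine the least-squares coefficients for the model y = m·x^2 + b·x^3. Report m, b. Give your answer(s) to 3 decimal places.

Setting ∂/∂m … = 0 gives: 5489·m + 40755·b = -127927;  40755·m + 309593·b = -970801.
(Σx^2·x^2 = 5489, Σx^2·x^3 = 40755, Σx^3·x^3 = 309593, Σx^2·y = -127927, Σx^3·y = -970801.)
det = 5489·309593 − 40755² = 38385952.
m = ((-127927)·309593 − 40755·(-970801))/38385952 = -10077239/9596488; b = (5489·(-970801) − 40755·(-127927))/38385952 = -2615041/872408.

m = -1.050, b = -2.997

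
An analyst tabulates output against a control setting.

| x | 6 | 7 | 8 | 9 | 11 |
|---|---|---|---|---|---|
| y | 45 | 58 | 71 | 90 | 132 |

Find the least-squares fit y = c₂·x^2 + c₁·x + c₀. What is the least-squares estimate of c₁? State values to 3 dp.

Forming MᵀM = [[28995, 3131, 351]; [3131, 351, 41]; [351, 41, 5]] and Mᵀy = [32268, 3506, 396]ᵀ gives MᵀM·[c₂, c₁, c₀]ᵀ = Mᵀy.
Row-reducing yields c₂ = 892/679, c₁ = -3363/679, c₀ = 18735/679.

c₁ = -4.953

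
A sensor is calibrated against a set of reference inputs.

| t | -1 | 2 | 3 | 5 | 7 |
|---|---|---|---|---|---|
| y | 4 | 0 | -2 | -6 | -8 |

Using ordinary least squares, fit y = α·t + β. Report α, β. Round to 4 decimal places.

α = -1.5652, β = 2.6087

Setting ∂/∂α … = 0 gives: 88·α + 16·β = -96;  16·α + 5·β = -12.
(Σt·t = 88, Σt = 16, Σ1 = 5, Σt·y = -96, Σy = -12.)
det = 88·5 − 16² = 184.
α = ((-96)·5 − 16·(-12))/184 = -36/23; β = (88·(-12) − 16·(-96))/184 = 60/23.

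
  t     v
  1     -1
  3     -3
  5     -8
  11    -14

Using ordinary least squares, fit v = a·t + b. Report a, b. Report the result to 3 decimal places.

a = -1.321, b = 0.107

The normal equations are: 156·a + 20·b = -204;  20·a + 4·b = -26.
det = 156·4 − 20² = 224.
a = ((-204)·4 − 20·(-26))/224 = -37/28; b = (156·(-26) − 20·(-204))/224 = 3/28.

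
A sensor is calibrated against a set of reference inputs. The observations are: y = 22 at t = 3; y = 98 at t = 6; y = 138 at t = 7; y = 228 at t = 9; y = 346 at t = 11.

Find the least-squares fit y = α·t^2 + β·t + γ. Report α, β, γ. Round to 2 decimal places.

With design matrix M, MᵀM = [[24980, 2646, 296]; [2646, 296, 36]; [296, 36, 5]] and Mᵀy = [70822, 7478, 832]ᵀ.
Inverting the 3×3 Gram matrix, [α, β, γ]ᵀ = [1659/559, -47/43, -796/559]ᵀ.

α = 2.97, β = -1.09, γ = -1.42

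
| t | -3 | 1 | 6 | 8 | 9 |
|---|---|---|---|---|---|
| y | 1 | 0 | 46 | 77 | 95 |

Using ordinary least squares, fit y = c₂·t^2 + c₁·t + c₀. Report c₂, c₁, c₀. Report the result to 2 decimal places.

c₂ = 0.99, c₁ = 1.98, c₀ = -2.22

Entries of MᵀM: Σt^2·t^2 = 12035, Σt^2·t = 1431, Σt^2 = 191, Σt·t = 191, Σt = 21, Σ1 = 5.
Moment sums: Σt^2·y = 14288, Σt·y = 1744, Σy = 219.
Normal equations: [[12035, 1431, 191]; [1431, 191, 21]; [191, 21, 5]]·[c₂, c₁, c₀]ᵀ = [14288, 1744, 219]ᵀ.
Row-reducing yields c₂ = 226363/229398, c₁ = 151533/76466, c₀ = -254375/114699.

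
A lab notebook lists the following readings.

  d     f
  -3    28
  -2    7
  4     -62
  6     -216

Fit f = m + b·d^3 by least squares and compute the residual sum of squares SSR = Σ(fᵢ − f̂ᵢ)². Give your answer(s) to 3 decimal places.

The normal equations are: 4·m + 245·b = -243;  245·m + 51545·b = -51436.
Determinant 4·51545 − 245² = 146155.
m = ((-243)·51545 − 245·(-51436))/146155 = 15277/29231; b = (4·(-51436) − 245·(-243))/146155 = -146209/146155.
Residuals: 68312/146155, -222972/146155, 219381/146155, -64721/146155; SSR = 730046/146155.

SSR = 4.995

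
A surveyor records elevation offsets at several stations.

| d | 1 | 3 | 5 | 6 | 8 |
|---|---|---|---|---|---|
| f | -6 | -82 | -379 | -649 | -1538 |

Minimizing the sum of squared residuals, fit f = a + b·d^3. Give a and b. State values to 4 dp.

Compute the Gram sums: Σ1 = 5, Σd^3 = 881, Σd^3·d^3 = 325155.
For Mᵀf: Σf = -2654, Σd^3·f = -977235.
So MᵀM·[a, b]ᵀ = Mᵀf: [[5, 881]; [881, 325155]]·[a, b]ᵀ = [-2654, -977235]ᵀ.
det = 5·325155 − 881² = 849614.
a = ((-2654)·325155 − 881·(-977235))/849614 = -2017335/849614; b = (5·(-977235) − 881·(-2654))/849614 = -2548001/849614.

a = -2.3744, b = -2.9990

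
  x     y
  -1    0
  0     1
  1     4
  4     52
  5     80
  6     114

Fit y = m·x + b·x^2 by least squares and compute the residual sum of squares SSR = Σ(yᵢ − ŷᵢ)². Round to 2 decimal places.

Sums needed: Σx·x = 79, Σx·x^2 = 405, Σx^2·x^2 = 2179.
For Aᵀy: Σx·y = 1296, Σx^2·y = 6940.
AᵀA·[m, b]ᵀ = Aᵀy becomes [[79, 405]; [405, 2179]]·[m, b]ᵀ = [1296, 6940]ᵀ.
Eliminating b: 2179·(row 1) − 405·(row 2) gives 8116·m = 2179·1296 − 405·6940 = 13284, so m = 3321/2029.
Then b = (6940 − 405·(3321/2029))/2179 = 5845/2029.
Residuals: -2524/2029, 1, -1050/2029, -1296/2029, -410/2029, 960/2029; SSR = 7077/2029.

SSR = 3.49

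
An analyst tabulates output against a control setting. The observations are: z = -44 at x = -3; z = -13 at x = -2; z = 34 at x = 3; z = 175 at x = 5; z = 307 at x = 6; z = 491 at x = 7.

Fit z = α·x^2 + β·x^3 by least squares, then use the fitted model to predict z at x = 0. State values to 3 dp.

AᵀA·[α, β]ᵀ = Aᵀz reads: 4500·α + 27676·β = 39344;  27676·α + 181452·β = 258810.
(Σx^2·x^2 = 4500, Σx^2·x^3 = 27676, Σx^3·x^3 = 181452, Σx^2·z = 39344, Σx^3·z = 258810.)
Eliminating β: 181452·(row 1) − 27676·(row 2) gives 50573024·α = 181452·39344 − 27676·258810 = -23778072, so α = -2972259/6321628.
Then β = (258810 − 27676·(-2972259/6321628))/181452 = 9470057/6321628.
At x = 0: ẑ = (-2972259/6321628)·(0) + (9470057/6321628)·(0) = 0.

ẑ = 0.000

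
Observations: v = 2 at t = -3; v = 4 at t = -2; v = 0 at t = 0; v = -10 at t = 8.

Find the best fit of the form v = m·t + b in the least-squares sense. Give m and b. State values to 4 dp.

m = -1.2174, b = -0.0870

XᵀX·[m, b]ᵀ = Xᵀv reads: 77·m + 3·b = -94;  3·m + 4·b = -4.
(Σt·t = 77, Σt = 3, Σ1 = 4, Σt·v = -94, Σv = -4.)
Determinant 77·4 − 3² = 299.
m = ((-94)·4 − 3·(-4))/299 = -28/23; b = (77·(-4) − 3·(-94))/299 = -2/23.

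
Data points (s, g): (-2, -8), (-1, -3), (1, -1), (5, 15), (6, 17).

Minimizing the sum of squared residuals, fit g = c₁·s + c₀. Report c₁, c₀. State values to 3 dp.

With design matrix X, XᵀX = [[67, 9]; [9, 5]] and Xᵀg = [195, 20]ᵀ.
Determinant 67·5 − 9² = 254.
c₁ = (195·5 − 9·20)/254 = 795/254; c₀ = (67·20 − 9·195)/254 = -415/254.

c₁ = 3.130, c₀ = -1.634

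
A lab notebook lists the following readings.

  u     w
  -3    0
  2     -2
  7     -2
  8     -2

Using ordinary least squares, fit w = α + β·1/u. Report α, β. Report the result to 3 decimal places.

α = -1.226, β = -2.526

Setting ∂/∂α … = 0 gives: 4·α + (73/168)·β = -6;  (73/168)·α + (11209/28224)·β = -43/28.
(Σ1 = 4, Σ1/u = 73/168, Σ1/u·1/u = 11209/28224, Σw = -6, Σ1/u·w = -43/28.)
det = 4·(11209/28224) − (73/168)² = 13169/9408.
α = ((-6)·(11209/28224) − (73/168)·(-43/28))/(13169/9408) = -16140/13169; β = (4·(-43/28) − (73/168)·(-6))/(13169/9408) = -33264/13169.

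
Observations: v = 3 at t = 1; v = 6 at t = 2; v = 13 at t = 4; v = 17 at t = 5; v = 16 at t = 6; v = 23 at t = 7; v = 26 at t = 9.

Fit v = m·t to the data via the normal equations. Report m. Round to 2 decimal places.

m = 3.03

Compute the Gram sums: Σt·t = 212.
Moment sums: Σt·v = 643.
MᵀM·[m]ᵀ = Mᵀv becomes [[212]]·[m]ᵀ = [643]ᵀ.
Hence m = 643 / 212 ≈ 3.03302.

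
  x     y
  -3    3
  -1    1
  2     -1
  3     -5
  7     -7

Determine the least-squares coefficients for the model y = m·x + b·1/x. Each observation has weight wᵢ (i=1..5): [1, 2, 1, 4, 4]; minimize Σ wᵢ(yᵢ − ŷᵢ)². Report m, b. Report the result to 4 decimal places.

m = -1.0659, b = -0.4765

Normal-equation sums: Σwᵢ·x·x = 247, Σwᵢ·x·1/x = 12, Σwᵢ·1/x·1/x = 5093/1764.
For MᵀWy: Σwᵢ·x·y = -269, Σwᵢ·1/x·y = -85/6.
So MᵀWM·[m, b]ᵀ = MᵀWy: [[247, 12]; [12, 5093/1764]]·[m, b]ᵀ = [-269, -85/6]ᵀ.
Determinant 247·(5093/1764) − 12² = 1003955/1764.
m = ((-269)·(5093/1764) − 12·(-85/6))/(1003955/1764) = -1070137/1003955; b = (247·(-85/6) − 12·(-269))/(1003955/1764) = -478338/1003955.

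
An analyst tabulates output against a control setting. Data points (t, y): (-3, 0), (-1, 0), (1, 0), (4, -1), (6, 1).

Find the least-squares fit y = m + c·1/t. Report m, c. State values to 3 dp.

Forming MᵀM = [[5, 1/12]; [1/12, 317/144]] and Mᵀy = [0, -1/12]ᵀ gives MᵀM·[m, c]ᵀ = Mᵀy.
Δ = 5·(317/144) − (1/12)² = 11.
m = (0·(317/144) − (1/12)·(-1/12))/11 = 1/1584; c = (5·(-1/12) − (1/12)·0)/11 = -5/132.

m = 0.001, c = -0.038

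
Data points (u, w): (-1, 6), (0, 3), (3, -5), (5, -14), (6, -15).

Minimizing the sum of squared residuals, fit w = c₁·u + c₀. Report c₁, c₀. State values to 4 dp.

Sums needed: Σu·u = 71, Σu = 13, Σ1 = 5.
Right-hand side: Σu·w = -181, Σw = -25.
So AᵀA·[c₁, c₀]ᵀ = Aᵀw: [[71, 13]; [13, 5]]·[c₁, c₀]ᵀ = [-181, -25]ᵀ.
det = 71·5 − 13² = 186.
c₁ = ((-181)·5 − 13·(-25))/186 = -290/93; c₀ = (71·(-25) − 13·(-181))/186 = 289/93.

c₁ = -3.1183, c₀ = 3.1075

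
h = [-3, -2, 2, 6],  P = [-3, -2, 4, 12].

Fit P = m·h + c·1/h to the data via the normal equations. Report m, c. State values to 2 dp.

m = 1.98, c = -3.02

Normal-equation sums: Σh·h = 53, Σh·1/h = 4, Σ1/h·1/h = 23/36.
For AᵀP: Σh·P = 93, Σ1/h·P = 6.
So AᵀA·[m, c]ᵀ = AᵀP: [[53, 4]; [4, 23/36]]·[m, c]ᵀ = [93, 6]ᵀ.
Determinant 53·(23/36) − 4² = 643/36.
m = (93·(23/36) − 4·6)/(643/36) = 1275/643; c = (53·6 − 4·93)/(643/36) = -1944/643.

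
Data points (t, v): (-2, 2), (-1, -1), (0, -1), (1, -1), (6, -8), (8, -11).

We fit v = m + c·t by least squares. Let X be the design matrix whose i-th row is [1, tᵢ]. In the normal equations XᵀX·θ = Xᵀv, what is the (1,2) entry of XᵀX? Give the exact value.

12

Row 1 ↔ basis 1, column 2 ↔ basis t, so (XᵀX)_{1,2} = Σᵢ t = (1)·(-2) + (1)·(-1) + (1)·(0) + (1)·(1) + (1)·(6) + (1)·(8) = 12.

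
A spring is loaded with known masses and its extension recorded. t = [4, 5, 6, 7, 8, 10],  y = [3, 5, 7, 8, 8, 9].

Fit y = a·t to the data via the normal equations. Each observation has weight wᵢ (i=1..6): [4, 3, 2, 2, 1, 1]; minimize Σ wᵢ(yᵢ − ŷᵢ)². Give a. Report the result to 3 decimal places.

a = 1.000

Normal-equation sums: Σwᵢ·t·t = 473.
Moment sums: Σwᵢ·t·y = 473.
So MᵀWM·[a]ᵀ = MᵀWy: [[473]]·[a]ᵀ = [473]ᵀ.
a = 473/473 = 1.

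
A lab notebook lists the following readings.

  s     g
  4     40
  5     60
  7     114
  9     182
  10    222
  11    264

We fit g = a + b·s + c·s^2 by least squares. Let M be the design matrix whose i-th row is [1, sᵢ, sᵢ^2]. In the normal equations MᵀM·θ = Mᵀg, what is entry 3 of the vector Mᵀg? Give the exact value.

Entry 3 ↔ basis s^2, so (Mᵀg)_{3} = Σᵢ (s^2)·gᵢ = (16)·(40) + (25)·(60) + (49)·(114) + (81)·(182) + (100)·(222) + (121)·(264) = 76612.

76612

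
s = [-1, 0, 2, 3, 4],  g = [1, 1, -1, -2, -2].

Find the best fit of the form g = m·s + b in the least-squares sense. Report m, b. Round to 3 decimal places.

m = -0.709, b = 0.535

MᵀM·[m, b]ᵀ = Mᵀg reads: 30·m + 8·b = -17;  8·m + 5·b = -3.
Eliminating b: 5·(row 1) − 8·(row 2) gives 86·m = 5·(-17) − 8·(-3) = -61, so m = -61/86.
Then b = ((-3) − 8·(-61/86))/5 = 23/43.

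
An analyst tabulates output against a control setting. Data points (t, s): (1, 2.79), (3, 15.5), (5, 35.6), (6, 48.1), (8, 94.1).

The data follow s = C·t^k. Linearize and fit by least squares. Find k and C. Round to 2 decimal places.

Let Y = ln s. Fitting Y = k·ln t + ln C by least squares:
XᵀX = [[11.3317, 6.5793]; [6.5793, 5]], rhs = [25.1503, 15.7569]ᵀ  (here Σln t = 6.5793, Σ(ln t)² = 11.3317, Σln s = 15.7569, Σln t·ln s = 25.1503).
Solving (det = 13.3720): k = 1.65144, ln C = 0.97832, so C = exp(0.97832) = 2.66000.

k = 1.65, C = 2.66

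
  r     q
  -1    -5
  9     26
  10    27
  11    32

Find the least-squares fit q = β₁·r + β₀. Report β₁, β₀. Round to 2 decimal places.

Compute the Gram sums: Σr·r = 303, Σr = 29, Σ1 = 4.
Right-hand side: Σr·q = 861, Σq = 80.
So AᵀA·[β₁, β₀]ᵀ = Aᵀq: [[303, 29]; [29, 4]]·[β₁, β₀]ᵀ = [861, 80]ᵀ.
Eliminating β₀: 4·(row 1) − 29·(row 2) gives 371·β₁ = 4·861 − 29·80 = 1124, so β₁ = 1124/371.
Then β₀ = (80 − 29·(1124/371))/4 = -729/371.

β₁ = 3.03, β₀ = -1.96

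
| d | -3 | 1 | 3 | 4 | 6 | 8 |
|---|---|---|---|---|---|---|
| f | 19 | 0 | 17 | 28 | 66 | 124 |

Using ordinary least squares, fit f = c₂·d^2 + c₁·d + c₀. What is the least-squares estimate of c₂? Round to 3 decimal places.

c₂ = 2.024

From the data, Σd^2·d^2 = 5811, Σd^2·d = 793, Σd^2 = 135, Σd·d = 135, Σd = 19, Σ1 = 6.
And Σd^2·f = 11084, Σd·f = 1494, Σf = 254.
XᵀX·[c₂, c₁, c₀]ᵀ = Xᵀf becomes [[5811, 793, 135]; [793, 135, 19]; [135, 19, 6]]·[c₂, c₁, c₀]ᵀ = [11084, 1494, 254]ᵀ.
Inverting the 3×3 Gram matrix, [c₂, c₁, c₀]ᵀ = [149707/73960, -1153/1720, -40217/36980]ᵀ.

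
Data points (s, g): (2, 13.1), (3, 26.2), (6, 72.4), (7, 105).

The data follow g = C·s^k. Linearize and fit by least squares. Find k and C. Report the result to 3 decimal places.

Linearized form: ln g = k·ln s + ln C. From the 4 transformed points,
AᵀA = [[8.6844, 5.5294]; [5.5294, 4]], rhs = [22.0999, 14.7745]ᵀ  (here Σln s = 5.5294, Σ(ln s)² = 8.6844, Σln g = 14.7745, Σln s·ln g = 22.0999).
Slope k = (n·Σln s·ln g − Σln s·Σln g)/(n·Σ(ln s)² − (Σln s)²) = (4·22.0999 − 5.5294·14.7745)/4.1629 = 1.61059; ln C = (Σln g − k·Σln s)/n = 1.46722, so C = exp(1.46722) = 4.33715.

k = 1.611, C = 4.337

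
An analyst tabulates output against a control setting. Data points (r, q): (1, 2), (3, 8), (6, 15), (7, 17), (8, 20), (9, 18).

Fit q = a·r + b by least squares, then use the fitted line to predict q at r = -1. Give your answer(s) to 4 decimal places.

Entries of MᵀM: Σr·r = 240, Σr = 34, Σ1 = 6.
Right-hand side: Σr·q = 557, Σq = 80.
Normal equations: [[240, 34]; [34, 6]]·[a, b]ᵀ = [557, 80]ᵀ.
Determinant 240·6 − 34² = 284.
a = (557·6 − 34·80)/284 = 311/142; b = (240·80 − 34·557)/284 = 131/142.
At r = -1: q̂ = (311/142)·(-1) + (131/142)·(1) = -90/71.

q̂ = -1.2676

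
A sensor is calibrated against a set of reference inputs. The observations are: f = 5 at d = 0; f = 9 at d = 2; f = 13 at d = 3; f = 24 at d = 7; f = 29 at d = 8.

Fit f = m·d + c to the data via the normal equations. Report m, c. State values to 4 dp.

From the data, Σd·d = 126, Σd = 20, Σ1 = 5.
For Aᵀf: Σd·f = 457, Σf = 80.
So AᵀA·[m, c]ᵀ = Aᵀf: [[126, 20]; [20, 5]]·[m, c]ᵀ = [457, 80]ᵀ.
Δ = 126·5 − 20² = 230.
m = (457·5 − 20·80)/230 = 137/46; c = (126·80 − 20·457)/230 = 94/23.

m = 2.9783, c = 4.0870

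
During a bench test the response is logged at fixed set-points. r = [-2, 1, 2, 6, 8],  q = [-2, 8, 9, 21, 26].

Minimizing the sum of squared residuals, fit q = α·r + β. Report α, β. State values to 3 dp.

With design matrix A, AᵀA = [[109, 15]; [15, 5]] and Aᵀq = [364, 62]ᵀ.
Δ = 109·5 − 15² = 320.
α = (364·5 − 15·62)/320 = 89/32; β = (109·62 − 15·364)/320 = 649/160.

α = 2.781, β = 4.056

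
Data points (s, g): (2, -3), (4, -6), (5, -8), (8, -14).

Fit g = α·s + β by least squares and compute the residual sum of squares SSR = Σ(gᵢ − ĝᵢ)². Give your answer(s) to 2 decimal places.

SSR = 0.35

Normal-equation sums: Σs·s = 109, Σs = 19, Σ1 = 4.
Right-hand side: Σs·g = -182, Σg = -31.
Eliminating β: 4·(row 1) − 19·(row 2) gives 75·α = 4·(-182) − 19·(-31) = -139, so α = -139/75.
Then β = ((-31) − 19·(-139/75))/4 = 79/75.
Residuals: -26/75, 9/25, 16/75, -17/75; SSR = 26/75.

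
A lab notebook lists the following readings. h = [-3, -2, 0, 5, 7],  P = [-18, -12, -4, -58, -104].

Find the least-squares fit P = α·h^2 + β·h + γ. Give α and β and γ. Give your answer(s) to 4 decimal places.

α = -1.8677, β = -1.0930, γ = -5.1724

Setting ∂/∂α … = 0 gives: 3123·α + 433·β + 87·γ = -6756;  433·α + 87·β + 7·γ = -940;  87·α + 7·β + 5·γ = -196.
Inverting the 3×3 Gram matrix, [α, β, γ]ᵀ = [-63932/34231, -37416/34231, -177056/34231]ᵀ.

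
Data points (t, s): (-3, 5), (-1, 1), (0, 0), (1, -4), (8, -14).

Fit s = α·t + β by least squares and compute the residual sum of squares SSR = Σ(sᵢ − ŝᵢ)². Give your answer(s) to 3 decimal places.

SSR = 3.486

Normal-equation sums: Σt·t = 75, Σt = 5, Σ1 = 5.
Right-hand side: Σt·s = -132, Σs = -12.
Normal equations: [[75, 5]; [5, 5]]·[α, β]ᵀ = [-132, -12]ᵀ.
det = 75·5 − 5² = 350.
α = ((-132)·5 − 5·(-12))/350 = -12/7; β = (75·(-12) − 5·(-132))/350 = -24/35.
Residuals: 19/35, -1/35, 24/35, -8/5, 2/5; SSR = 122/35.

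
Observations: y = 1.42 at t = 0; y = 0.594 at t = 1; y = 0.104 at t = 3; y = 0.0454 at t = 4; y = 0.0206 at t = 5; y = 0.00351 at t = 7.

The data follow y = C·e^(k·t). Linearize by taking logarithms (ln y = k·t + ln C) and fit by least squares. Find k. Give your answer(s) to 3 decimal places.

k = -0.854

Linearized form: ln y = k·t + ln C. From the 6 transformed points,
AᵀA = [[100.0000, 20.0000]; [20.0000, 6]], rhs = [-78.6572, -15.0604]ᵀ  (here Σt = 20.0000, Σ(t)² = 100.0000, Σln y = -15.0604, Σt·ln y = -78.6572).
Δ = 100.0000·6 − (20.0000)² = 200.0000; k = (-78.6572·6 − 20.0000·-15.0604)/200.0000 = -0.85367, ln C = (100.0000·-15.0604 − 20.0000·-78.6572)/200.0000 = 0.33551.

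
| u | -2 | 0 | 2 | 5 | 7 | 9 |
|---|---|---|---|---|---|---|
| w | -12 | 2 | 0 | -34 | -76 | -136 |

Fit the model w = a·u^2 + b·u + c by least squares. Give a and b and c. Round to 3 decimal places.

With design matrix A, AᵀA = [[9619, 1197, 163]; [1197, 163, 21]; [163, 21, 6]] and Aᵀw = [-15638, -1902, -256]ᵀ.
Inverting the 3×3 Gram matrix, [a, b, c]ᵀ = [-1231/604, 327195/108116, 57004/27029]ᵀ.

a = -2.038, b = 3.026, c = 2.109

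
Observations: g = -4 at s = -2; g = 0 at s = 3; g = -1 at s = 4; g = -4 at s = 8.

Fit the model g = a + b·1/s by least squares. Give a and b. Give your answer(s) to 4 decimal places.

Compute the Gram sums: Σ1 = 4, Σ1/s = 5/24, Σ1/s·1/s = 253/576.
Right-hand side: Σg = -9, Σ1/s·g = 5/4.
So AᵀA·[a, b]ᵀ = Aᵀg: [[4, 5/24]; [5/24, 253/576]]·[a, b]ᵀ = [-9, 5/4]ᵀ.
Determinant 4·(253/576) − (5/24)² = 329/192.
a = ((-9)·(253/576) − (5/24)·(5/4))/(329/192) = -809/329; b = (4·(5/4) − (5/24)·(-9))/(329/192) = 1320/329.

a = -2.4590, b = 4.0122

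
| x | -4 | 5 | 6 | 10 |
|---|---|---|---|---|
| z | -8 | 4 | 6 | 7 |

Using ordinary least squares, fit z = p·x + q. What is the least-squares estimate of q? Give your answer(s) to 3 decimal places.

q = -2.609

Sums needed: Σx·x = 177, Σx = 17, Σ1 = 4.
And Σx·z = 158, Σz = 9.
Eliminating q: 4·(row 1) − 17·(row 2) gives 419·p = 4·158 − 17·9 = 479, so p = 479/419.
Then q = (9 − 17·(479/419))/4 = -1093/419.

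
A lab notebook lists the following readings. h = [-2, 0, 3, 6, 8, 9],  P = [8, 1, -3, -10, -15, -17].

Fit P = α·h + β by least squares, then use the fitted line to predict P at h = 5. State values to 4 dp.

Setting ∂/∂α … = 0 gives: 194·α + 24·β = -358;  24·α + 6·β = -36.
(Σh·h = 194, Σh = 24, Σ1 = 6, Σh·P = -358, ΣP = -36.)
det = 194·6 − 24² = 588.
α = ((-358)·6 − 24·(-36))/588 = -107/49; β = (194·(-36) − 24·(-358))/588 = 134/49.
At h = 5: P̂ = (-107/49)·(5) + (134/49)·(1) = -401/49.

P̂ = -8.1837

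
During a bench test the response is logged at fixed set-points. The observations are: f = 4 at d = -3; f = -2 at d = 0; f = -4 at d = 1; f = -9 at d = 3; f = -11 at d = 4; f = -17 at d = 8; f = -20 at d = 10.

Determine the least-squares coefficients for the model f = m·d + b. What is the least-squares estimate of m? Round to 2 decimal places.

m = -1.86

AᵀA·[m, b]ᵀ = Aᵀf reads: 199·m + 23·b = -423;  23·m + 7·b = -59.
Determinant 199·7 − 23² = 864.
m = ((-423)·7 − 23·(-59))/864 = -401/216; b = (199·(-59) − 23·(-423))/864 = -503/216.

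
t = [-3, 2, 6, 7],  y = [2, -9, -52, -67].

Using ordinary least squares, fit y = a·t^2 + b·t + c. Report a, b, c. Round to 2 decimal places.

a = -0.94, b = -3.16, c = 1.00

With design matrix A, AᵀA = [[3794, 540, 98]; [540, 98, 12]; [98, 12, 4]] and Aᵀy = [-5173, -805, -126]ᵀ.
Inverting the 3×3 Gram matrix, [a, b, c]ᵀ = [-2429/2585, -16331/5170, 469/470]ᵀ.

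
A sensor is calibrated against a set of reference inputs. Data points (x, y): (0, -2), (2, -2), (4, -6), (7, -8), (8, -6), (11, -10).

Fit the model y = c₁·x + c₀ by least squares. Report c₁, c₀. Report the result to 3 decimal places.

The normal equations are: 254·c₁ + 32·c₀ = -242;  32·c₁ + 6·c₀ = -34.
(Σx·x = 254, Σx = 32, Σ1 = 6, Σx·y = -242, Σy = -34.)
Eliminating c₀: 6·(row 1) − 32·(row 2) gives 500·c₁ = 6·(-242) − 32·(-34) = -364, so c₁ = -91/125.
Then c₀ = ((-34) − 32·(-91/125))/6 = -223/125.

c₁ = -0.728, c₀ = -1.784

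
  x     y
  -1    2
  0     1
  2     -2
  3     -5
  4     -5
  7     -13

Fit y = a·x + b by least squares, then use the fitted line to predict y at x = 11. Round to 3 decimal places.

Normal-equation sums: Σx·x = 79, Σx = 15, Σ1 = 6.
Moment sums: Σx·y = -132, Σy = -22.
So AᵀA·[a, b]ᵀ = Aᵀy: [[79, 15]; [15, 6]]·[a, b]ᵀ = [-132, -22]ᵀ.
Determinant 79·6 − 15² = 249.
a = ((-132)·6 − 15·(-22))/249 = -154/83; b = (79·(-22) − 15·(-132))/249 = 242/249.
At x = 11: ŷ = (-154/83)·(11) + (242/249)·(1) = -4840/249.

ŷ = -19.438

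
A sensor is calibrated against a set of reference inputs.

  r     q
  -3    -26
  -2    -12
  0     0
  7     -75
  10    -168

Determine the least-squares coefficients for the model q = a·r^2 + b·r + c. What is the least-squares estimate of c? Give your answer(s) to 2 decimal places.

c = 0.90

The normal system XᵀX·[a, b, c]ᵀ = Xᵀq is [[12498, 1308, 162]; [1308, 162, 12]; [162, 12, 5]]·[a, b, c]ᵀ = [-20757, -2103, -281]ᵀ.
Inverting the 3×3 Gram matrix, [a, b, c]ᵀ = [-66377/33518, 98573/33518, 15164/16759]ᵀ.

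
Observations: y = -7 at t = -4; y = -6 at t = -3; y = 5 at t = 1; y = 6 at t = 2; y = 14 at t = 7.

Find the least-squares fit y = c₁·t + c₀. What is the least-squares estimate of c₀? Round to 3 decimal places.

From the data, Σt·t = 79, Σt = 3, Σ1 = 5.
For Xᵀy: Σt·y = 161, Σy = 12.
XᵀX·[c₁, c₀]ᵀ = Xᵀy becomes [[79, 3]; [3, 5]]·[c₁, c₀]ᵀ = [161, 12]ᵀ.
det = 79·5 − 3² = 386.
c₁ = (161·5 − 3·12)/386 = 769/386; c₀ = (79·12 − 3·161)/386 = 465/386.

c₀ = 1.205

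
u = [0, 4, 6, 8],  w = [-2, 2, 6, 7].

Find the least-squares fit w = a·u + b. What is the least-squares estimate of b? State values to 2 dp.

The normal system XᵀX·[a, b]ᵀ = Xᵀw is [[116, 18]; [18, 4]]·[a, b]ᵀ = [100, 13]ᵀ.
Δ = 116·4 − 18² = 140.
a = (100·4 − 18·13)/140 = 83/70; b = (116·13 − 18·100)/140 = -73/35.

b = -2.09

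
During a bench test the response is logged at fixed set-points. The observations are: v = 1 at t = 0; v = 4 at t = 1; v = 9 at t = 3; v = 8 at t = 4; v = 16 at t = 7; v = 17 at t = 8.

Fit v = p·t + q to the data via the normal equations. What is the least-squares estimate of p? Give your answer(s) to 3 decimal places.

With design matrix X, XᵀX = [[139, 23]; [23, 6]] and Xᵀv = [311, 55]ᵀ.
Δ = 139·6 − 23² = 305.
p = (311·6 − 23·55)/305 = 601/305; q = (139·55 − 23·311)/305 = 492/305.

p = 1.970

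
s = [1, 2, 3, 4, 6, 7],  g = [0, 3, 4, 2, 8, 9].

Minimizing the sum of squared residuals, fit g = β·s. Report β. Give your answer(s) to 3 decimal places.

β = 1.191

With design matrix A, AᵀA = [[115]] and Aᵀg = [137]ᵀ.
Hence β = 137 / 115 ≈ 1.1913.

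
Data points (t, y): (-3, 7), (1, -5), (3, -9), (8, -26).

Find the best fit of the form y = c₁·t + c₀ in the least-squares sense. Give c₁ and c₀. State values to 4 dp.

c₁ = -2.9761, c₀ = -1.5538

Compute the Gram sums: Σt·t = 83, Σt = 9, Σ1 = 4.
And Σt·y = -261, Σy = -33.
Eliminating c₀: 4·(row 1) − 9·(row 2) gives 251·c₁ = 4·(-261) − 9·(-33) = -747, so c₁ = -747/251.
Then c₀ = ((-33) − 9·(-747/251))/4 = -390/251.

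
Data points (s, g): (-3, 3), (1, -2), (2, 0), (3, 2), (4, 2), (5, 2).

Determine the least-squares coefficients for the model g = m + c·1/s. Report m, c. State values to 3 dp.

Forming AᵀA = [[6, 39/20]; [39/20, 5669/3600]] and Aᵀg = [7, -43/30]ᵀ gives AᵀA·[m, c]ᵀ = Aᵀg.
Determinant 6·(5669/3600) − (39/20)² = 271/48.
m = (7·(5669/3600) − (39/20)·(-43/30))/(271/48) = 9949/4065; c = (6·(-43/30) − (39/20)·7)/(271/48) = -1068/271.

m = 2.447, c = -3.941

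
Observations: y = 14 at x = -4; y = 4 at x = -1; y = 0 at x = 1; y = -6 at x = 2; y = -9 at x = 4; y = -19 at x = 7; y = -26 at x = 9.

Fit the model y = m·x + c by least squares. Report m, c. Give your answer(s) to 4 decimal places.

m = -3.0153, c = 1.7535

Normal-equation sums: Σx·x = 168, Σx = 18, Σ1 = 7.
Moment sums: Σx·y = -475, Σy = -42.
Normal equations: [[168, 18]; [18, 7]]·[m, c]ᵀ = [-475, -42]ᵀ.
Eliminating c: 7·(row 1) − 18·(row 2) gives 852·m = 7·(-475) − 18·(-42) = -2569, so m = -2569/852.
Then c = ((-42) − 18·(-2569/852))/7 = 249/142.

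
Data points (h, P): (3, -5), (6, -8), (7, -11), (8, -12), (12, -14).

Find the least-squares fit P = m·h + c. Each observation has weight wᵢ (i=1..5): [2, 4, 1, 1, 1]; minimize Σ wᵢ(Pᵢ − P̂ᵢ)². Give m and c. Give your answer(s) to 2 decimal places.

m = -1.08, c = -1.93

Compute the Gram sums: Σwᵢ·h·h = 419, Σwᵢ·h = 57, Σwᵢ·1 = 9.
Right-hand side: Σwᵢ·h·P = -563, Σwᵢ·P = -79.
Determinant 419·9 − 57² = 522.
m = ((-563)·9 − 57·(-79))/522 = -94/87; c = (419·(-79) − 57·(-563))/522 = -505/261.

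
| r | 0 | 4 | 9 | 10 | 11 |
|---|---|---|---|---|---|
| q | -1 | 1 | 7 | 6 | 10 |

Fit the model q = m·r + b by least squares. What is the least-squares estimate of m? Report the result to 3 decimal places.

From the data, Σr·r = 318, Σr = 34, Σ1 = 5.
Right-hand side: Σr·q = 237, Σq = 23.
Δ = 318·5 − 34² = 434.
m = (237·5 − 34·23)/434 = 13/14; b = (318·23 − 34·237)/434 = -12/7.

m = 0.929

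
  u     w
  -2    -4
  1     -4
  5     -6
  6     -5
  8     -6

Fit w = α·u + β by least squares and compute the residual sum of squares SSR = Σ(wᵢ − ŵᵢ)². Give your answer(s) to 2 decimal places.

SSR = 0.99

The normal equations are: 130·α + 18·β = -104;  18·α + 5·β = -25.
Determinant 130·5 − 18² = 326.
α = ((-104)·5 − 18·(-25))/326 = -35/163; β = (130·(-25) − 18·(-104))/326 = -689/163.
Residuals: -33/163, 72/163, -114/163, 84/163, -9/163; SSR = 162/163.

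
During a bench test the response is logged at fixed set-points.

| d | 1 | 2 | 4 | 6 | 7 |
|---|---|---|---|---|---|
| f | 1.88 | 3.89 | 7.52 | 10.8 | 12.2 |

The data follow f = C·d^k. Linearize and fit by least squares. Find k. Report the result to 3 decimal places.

k = 0.961

Let Y = ln f. Fitting Y = k·ln d + ln C by least squares:
Σln d = 5.8171, Σ(ln d)² = 9.3992, Σln f = 8.8882, Σln d·ln f = 12.8697.
Equations: 9.3992·k + 5.8171·ln C = 12.8697;  5.8171·k + 5·ln C = 8.8882.
Δ = 9.3992·5 − (5.8171)² = 13.1574; k = (12.8697·5 − 5.8171·8.8882)/13.1574 = 0.96102, ln C = (9.3992·8.8882 − 5.8171·12.8697)/13.1574 = 0.65958.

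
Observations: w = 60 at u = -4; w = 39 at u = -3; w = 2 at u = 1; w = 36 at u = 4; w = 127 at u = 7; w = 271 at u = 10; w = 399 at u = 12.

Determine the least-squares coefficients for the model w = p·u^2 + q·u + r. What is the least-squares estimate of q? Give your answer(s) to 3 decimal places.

q = -3.098

Entries of MᵀM: Σu^2·u^2 = 33731, Σu^2·u = 3045, Σu^2 = 335, Σu·u = 335, Σu = 27, Σ1 = 7.
Moment sums: Σu^2·w = 92668, Σu·w = 8176, Σw = 934.
MᵀM·[p, q, r]ᵀ = Mᵀw becomes [[33731, 3045, 335]; [3045, 335, 27]; [335, 27, 7]]·[p, q, r]ᵀ = [92668, 8176, 934]ᵀ.
Inverting the 3×3 Gram matrix, [p, q, r]ᵀ = [5350657/1773449, -5493419/1773449, 1750512/1773449]ᵀ.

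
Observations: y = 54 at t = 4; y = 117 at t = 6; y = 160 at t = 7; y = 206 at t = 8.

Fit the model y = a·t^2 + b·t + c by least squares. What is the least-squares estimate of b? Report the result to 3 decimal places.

b = 1.036

From the data, Σt^2·t^2 = 8049, Σt^2·t = 1135, Σt^2 = 165, Σt·t = 165, Σt = 25, Σ1 = 4.
Moment sums: Σt^2·y = 26100, Σt·y = 3686, Σy = 537.
So AᵀA·[a, b, c]ᵀ = Aᵀy: [[8049, 1135, 165]; [1135, 165, 25]; [165, 25, 4]]·[a, b, c]ᵀ = [26100, 3686, 537]ᵀ.
Inverting the 3×3 Gram matrix, [a, b, c]ᵀ = [34/11, 57/55, 3/11]ᵀ.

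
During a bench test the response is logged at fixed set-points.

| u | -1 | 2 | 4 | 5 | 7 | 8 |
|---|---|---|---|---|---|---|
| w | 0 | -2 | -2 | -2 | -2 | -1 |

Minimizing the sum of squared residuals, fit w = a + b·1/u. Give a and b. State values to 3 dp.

a = -1.448, b = -1.437

AᵀA·[a, b]ᵀ = Aᵀw reads: 6·a + (61/280)·b = -9;  (61/280)·a + (108861/78400)·b = -647/280.
(Σ1 = 6, Σ1/u = 61/280, Σ1/u·1/u = 108861/78400, Σw = -9, Σ1/u·w = -647/280.)
Eliminating b: (108861/78400)·(row 1) − (61/280)·(row 2) gives (129889/15680)·a = (108861/78400)·(-9) − (61/280)·(-647/280) = -67163/5600, so a = -940282/649445.
Then b = ((-647/280) − (61/280)·(-940282/649445))/(108861/78400) = -186648/129889.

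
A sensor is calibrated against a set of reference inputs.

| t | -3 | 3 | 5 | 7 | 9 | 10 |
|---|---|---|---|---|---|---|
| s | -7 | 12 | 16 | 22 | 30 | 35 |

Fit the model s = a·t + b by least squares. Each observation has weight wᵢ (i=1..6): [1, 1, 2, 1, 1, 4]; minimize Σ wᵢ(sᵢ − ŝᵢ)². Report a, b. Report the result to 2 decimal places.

a = 3.26, b = 1.38

The normal equations are: 598·a + 66·b = 2041;  66·a + 10·b = 229.
(Σwᵢ·t·t = 598, Σwᵢ·t = 66, Σwᵢ·1 = 10, Σwᵢ·t·s = 2041, Σwᵢ·s = 229.)
Eliminating b: 10·(row 1) − 66·(row 2) gives 1624·a = 10·2041 − 66·229 = 5296, so a = 662/203.
Then b = (229 − 66·(662/203))/10 = 559/406.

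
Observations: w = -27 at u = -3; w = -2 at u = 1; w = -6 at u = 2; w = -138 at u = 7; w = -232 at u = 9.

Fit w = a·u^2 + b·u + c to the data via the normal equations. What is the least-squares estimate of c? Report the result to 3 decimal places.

c = 2.248

The normal equations are: 9060·a + 1054·b + 144·c = -25823;  1054·a + 144·b + 16·c = -2987;  144·a + 16·b + 5·c = -405.
(Σu^2·u^2 = 9060, Σu^2·u = 1054, Σu^2 = 144, Σu·u = 144, Σu = 16, Σ1 = 5, Σu^2·w = -25823, Σu·w = -2987, Σw = -405.)
Solving the 3×3 system (Gaussian elimination) gives a = -777135/260054, b = 228935/260054, c = 292261/130027.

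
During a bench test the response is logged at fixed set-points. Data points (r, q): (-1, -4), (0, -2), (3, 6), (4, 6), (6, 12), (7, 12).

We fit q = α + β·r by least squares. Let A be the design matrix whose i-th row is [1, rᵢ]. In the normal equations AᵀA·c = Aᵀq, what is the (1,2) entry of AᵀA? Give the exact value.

19

Row 1 ↔ basis 1, column 2 ↔ basis r, so (AᵀA)_{1,2} = Σᵢ r = (1)·(-1) + (1)·(0) + (1)·(3) + (1)·(4) + (1)·(6) + (1)·(7) = 19.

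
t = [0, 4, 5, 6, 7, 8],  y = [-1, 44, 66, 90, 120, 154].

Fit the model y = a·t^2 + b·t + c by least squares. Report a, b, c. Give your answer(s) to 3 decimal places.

a = 2.025, b = 3.135, c = -0.951

The normal equations are: 8674·a + 1260·b + 190·c = 21330;  1260·a + 190·b + 30·c = 3118;  190·a + 30·b + 6·c = 473.
Row-reducing yields a = 6191/3058, b = 47933/15290, c = -2909/3058.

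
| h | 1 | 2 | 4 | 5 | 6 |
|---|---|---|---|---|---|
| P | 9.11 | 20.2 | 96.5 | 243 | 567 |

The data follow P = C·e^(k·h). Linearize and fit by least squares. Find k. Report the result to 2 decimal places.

Let Y = ln P. Fitting Y = k·h + ln C by least squares:
Σh = 18.0000, Σ(h)² = 82.0000, Σln P = 21.6180, Σh·ln P = 92.0064.
Normal system: [[82.0000, 18.0000]; [18.0000, 5]]·[k, ln C]ᵀ = [92.0064, 21.6180]ᵀ.
Solving (det = 86.0000): k = 0.82451, ln C = 1.35538.

k = 0.82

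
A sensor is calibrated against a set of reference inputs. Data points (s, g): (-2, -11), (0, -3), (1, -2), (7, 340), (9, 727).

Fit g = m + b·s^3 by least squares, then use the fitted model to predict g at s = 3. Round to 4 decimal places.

ĝ = 23.9727

Normal-equation sums: Σ1 = 5, Σs^3 = 1065, Σs^3·s^3 = 649155.
Moment sums: Σg = 1051, Σs^3·g = 646689.
Δ = 5·649155 − 1065² = 2111550.
m = (1051·649155 − 1065·646689)/2111550 = -215396/70385; b = (5·646689 − 1065·1051)/2111550 = 70471/70385.
At s = 3: ĝ = (-215396/70385)·(1) + (70471/70385)·(27) = 1687321/70385.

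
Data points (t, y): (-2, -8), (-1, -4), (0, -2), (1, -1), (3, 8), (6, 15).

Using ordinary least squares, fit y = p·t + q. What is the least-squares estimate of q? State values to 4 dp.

Forming MᵀM = [[51, 7]; [7, 6]] and Mᵀy = [133, 8]ᵀ gives MᵀM·[p, q]ᵀ = Mᵀy.
Determinant 51·6 − 7² = 257.
p = (133·6 − 7·8)/257 = 742/257; q = (51·8 − 7·133)/257 = -523/257.

q = -2.0350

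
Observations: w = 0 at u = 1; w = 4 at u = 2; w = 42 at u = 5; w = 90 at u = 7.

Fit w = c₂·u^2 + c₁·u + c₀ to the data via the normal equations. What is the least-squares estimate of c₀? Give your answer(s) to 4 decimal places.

c₀ = 0.7853

Forming MᵀM = [[3043, 477, 79]; [477, 79, 15]; [79, 15, 4]] and Mᵀw = [5476, 848, 136]ᵀ gives MᵀM·[c₂, c₁, c₀]ᵀ = Mᵀw.
Inverting the 3×3 Gram matrix, [c₂, c₁, c₀]ᵀ = [793/354, -347/118, 139/177]ᵀ.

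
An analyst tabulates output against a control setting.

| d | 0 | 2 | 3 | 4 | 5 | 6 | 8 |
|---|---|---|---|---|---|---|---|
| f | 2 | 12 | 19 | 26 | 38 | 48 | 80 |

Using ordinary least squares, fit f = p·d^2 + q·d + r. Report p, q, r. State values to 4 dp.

p = 0.8810, q = 2.5476, r = 2.5714

Normal-equation sums: Σd^2·d^2 = 6370, Σd^2·d = 952, Σd^2 = 154, Σd·d = 154, Σd = 28, Σ1 = 7.
For Aᵀf: Σd^2·f = 8433, Σd·f = 1303, Σf = 225.
Row-reducing yields p = 37/42, q = 107/42, r = 18/7.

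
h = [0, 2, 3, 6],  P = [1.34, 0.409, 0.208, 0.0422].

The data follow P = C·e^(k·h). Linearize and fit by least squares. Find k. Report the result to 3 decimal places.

k = -0.577

Linearized form: ln P = k·h + ln C. From the 4 transformed points,
Sums: Σh = 11.0000, Σ(h)² = 49.0000, Σln P = -5.3369, Σh·ln P = -25.4907.
Normal system: [[49.0000, 11.0000]; [11.0000, 4]]·[k, ln C]ᵀ = [-25.4907, -5.3369]ᵀ.
Δ = 49.0000·4 − (11.0000)² = 75.0000; k = (-25.4907·4 − 11.0000·-5.3369)/75.0000 = -0.57676, ln C = (49.0000·-5.3369 − 11.0000·-25.4907)/75.0000 = 0.25185.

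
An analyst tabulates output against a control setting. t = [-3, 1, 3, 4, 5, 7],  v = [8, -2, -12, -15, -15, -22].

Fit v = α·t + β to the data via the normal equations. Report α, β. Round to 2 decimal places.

Compute the Gram sums: Σt·t = 109, Σt = 17, Σ1 = 6.
For Mᵀv: Σt·v = -351, Σv = -58.
Determinant 109·6 − 17² = 365.
α = ((-351)·6 − 17·(-58))/365 = -224/73; β = (109·(-58) − 17·(-351))/365 = -71/73.

α = -3.07, β = -0.97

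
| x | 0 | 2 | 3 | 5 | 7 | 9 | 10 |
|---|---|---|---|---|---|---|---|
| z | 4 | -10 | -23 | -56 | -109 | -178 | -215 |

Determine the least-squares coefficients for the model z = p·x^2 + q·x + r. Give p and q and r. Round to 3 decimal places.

p = -1.937, q = -2.554, r = 3.431

Forming MᵀM = [[19684, 2232, 268]; [2232, 268, 36]; [268, 36, 7]] and Mᵀz = [-42906, -4884, -587]ᵀ gives MᵀM·[p, q, r]ᵀ = Mᵀz.
Row-reducing yields p = -88079/45474, q = -19353/7579, r = 6001/1749.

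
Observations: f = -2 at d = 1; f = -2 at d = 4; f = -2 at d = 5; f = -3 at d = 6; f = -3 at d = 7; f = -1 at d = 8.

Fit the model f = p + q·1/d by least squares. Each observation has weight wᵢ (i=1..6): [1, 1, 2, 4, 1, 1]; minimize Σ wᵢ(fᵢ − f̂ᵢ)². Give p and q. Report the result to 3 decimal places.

p = -2.545, q = 0.562

Compute the Gram sums: Σwᵢ·1 = 10, Σwᵢ·1/d = 2171/840, Σwᵢ·1/d·1/d = 909973/705600.
And Σwᵢ·f = -24, Σwᵢ·1/d·f = -1639/280.
Normal equations: [[10, 2171/840]; [2171/840, 909973/705600]]·[p, q]ᵀ = [-24, -1639/280]ᵀ.
Eliminating q: (909973/705600)·(row 1) − (2171/840)·(row 2) gives (1462163/235200)·p = (909973/705600)·(-24) − (2171/840)·(-1639/280) = -35443/2240, so p = -3721515/1462163.
Then q = ((-1639/280) − (2171/840)·(-3721515/1462163))/(909973/705600) = 821520/1462163.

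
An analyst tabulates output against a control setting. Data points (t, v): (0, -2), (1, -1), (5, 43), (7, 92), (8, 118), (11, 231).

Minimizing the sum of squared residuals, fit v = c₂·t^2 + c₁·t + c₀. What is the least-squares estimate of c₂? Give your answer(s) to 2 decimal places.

c₂ = 2.00

Sums needed: Σt^2·t^2 = 21764, Σt^2·t = 2312, Σt^2 = 260, Σt·t = 260, Σt = 32, Σ1 = 6.
And Σt^2·v = 41085, Σt·v = 4343, Σv = 481.
Solving the 3×3 system (Gaussian elimination) gives c₂ = 122491/61140, c₁ = -52147/61140, c₀ = -10703/5095.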